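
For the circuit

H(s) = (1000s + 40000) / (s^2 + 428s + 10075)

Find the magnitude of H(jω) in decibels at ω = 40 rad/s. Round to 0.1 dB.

9.4 dB

Substitute s = j40:
Numerator: 1000(j40) + 40000 = 40000 + j40000
Denominator: (j40)^2 + 428(j40) + 10075 = 8475 + j17120
|N| = √(40000² + 40000²) ≈ 56569, ∠N ≈ 45.00°
|D| = √(8475² + 17120²) ≈ 19103, ∠D ≈ 63.66°
|H| = 56569 / 19103 ≈ 2.9613
Gain = 20 log₁₀(2.9613) ≈ 9.43 dB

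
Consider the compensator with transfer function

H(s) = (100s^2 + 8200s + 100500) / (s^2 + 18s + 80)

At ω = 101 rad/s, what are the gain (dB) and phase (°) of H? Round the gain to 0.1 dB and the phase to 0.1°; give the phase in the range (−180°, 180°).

Substitute s = j101:
Numerator: 100(j101)^2 + 8200(j101) + 100500 = -919600 + j828200
Denominator: (j101)^2 + 18(j101) + 80 = -10121 + j1818
|N| = √(919600² + 828200²) ≈ 1.2376e+06, ∠N ≈ 137.99°
|D| = √(10121² + 1818²) ≈ 10283, ∠D ≈ 169.82°
|H| = 1.2376e+06 / 10283 ≈ 120.35
Gain = 20 log₁₀(120.35) ≈ 41.61 dB
∠H = 137.99° − 169.82° = -31.83°

41.6 dB, -31.8°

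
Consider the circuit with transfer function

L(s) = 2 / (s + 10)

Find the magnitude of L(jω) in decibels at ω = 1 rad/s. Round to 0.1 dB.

Substitute s = j1:
Numerator: 2 = 2 + j0
Denominator: (j1) + 10 = 10 + j1
|N| = √(2² + 0²) ≈ 2, ∠N ≈ 0.00°
|D| = √(10² + 1²) ≈ 10.05, ∠D ≈ 5.71°
|L| = 2 / 10.05 ≈ 0.199
Gain = 20 log₁₀(0.199) ≈ -14.02 dB

-14.0 dB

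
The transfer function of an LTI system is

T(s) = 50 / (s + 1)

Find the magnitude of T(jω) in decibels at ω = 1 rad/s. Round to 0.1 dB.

At s = jω = j1:
pole (s+1): 1 + j1 → |·| = √(1²+1²) = √2 ≈ 1.4142, ∠ = arctan(1/1) ≈ 45.00°
|T| = 50 / 1.4142 ≈ 35.356
Gain = 20 log₁₀(35.356) ≈ 30.97 dB

31.0 dB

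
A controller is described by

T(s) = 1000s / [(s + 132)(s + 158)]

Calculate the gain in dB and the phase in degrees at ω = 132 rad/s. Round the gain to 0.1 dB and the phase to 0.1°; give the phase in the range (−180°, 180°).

At s = jω = j132:
zero at origin: s = j132 → |·| = 132, ∠ = 90.00°
pole (s+132): 132 + j132 → |·| = √(132²+132²) = √34848 ≈ 186.68, ∠ = arctan(132/132) ≈ 45.00°
pole (s+158): 158 + j132 → |·| = √(158²+132²) = √42388 ≈ 205.88, ∠ = arctan(132/158) ≈ 39.88°
|T| = 1000 · 132 / 38434 ≈ 3.4345
Gain = 20 log₁₀(3.4345) ≈ 10.72 dB
∠T = 90.00° − 84.88° = 5.12°

10.7 dB, 5.1°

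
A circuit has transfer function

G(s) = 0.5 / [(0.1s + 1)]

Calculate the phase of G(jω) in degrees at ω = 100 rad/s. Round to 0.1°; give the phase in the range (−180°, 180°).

At ω = 100 rad/s:
pole (1 + j100·0.1) = 1 + j10 → |·| ≈ 10.05, ∠ ≈ 84.29°
∠G = (0°) − (84.29°) = -84.29°

-84.3°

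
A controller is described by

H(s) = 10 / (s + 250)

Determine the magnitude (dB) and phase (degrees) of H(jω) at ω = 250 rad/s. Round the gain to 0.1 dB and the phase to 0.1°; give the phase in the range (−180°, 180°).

Substitute s = j250:
Numerator: 10 = 10 + j0
Denominator: (j250) + 250 = 250 + j250
|N| = √(10² + 0²) ≈ 10, ∠N ≈ 0.00°
|D| = √(250² + 250²) ≈ 353.55, ∠D ≈ 45.00°
|H| = 10 / 353.55 ≈ 0.028285
Gain = 20 log₁₀(0.028285) ≈ -30.97 dB
∠H = 0.00° − 45.00° = -45.00°

-31.0 dB, -45.0°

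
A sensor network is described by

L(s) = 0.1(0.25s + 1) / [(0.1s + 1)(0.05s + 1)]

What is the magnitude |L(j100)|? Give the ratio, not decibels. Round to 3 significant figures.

At ω = 100 rad/s:
zero (1 + j100·0.25) = 1 + j25 → |·| ≈ 25.02, ∠ ≈ 87.71°
pole (1 + j100·0.1) = 1 + j10 → |·| ≈ 10.05, ∠ ≈ 84.29°
pole (1 + j100·0.05) = 1 + j5 → |·| ≈ 5.099, ∠ ≈ 78.69°
|L| = 0.1 · 25.02 / (10.05 · 5.099) ≈ 0.048824

0.0488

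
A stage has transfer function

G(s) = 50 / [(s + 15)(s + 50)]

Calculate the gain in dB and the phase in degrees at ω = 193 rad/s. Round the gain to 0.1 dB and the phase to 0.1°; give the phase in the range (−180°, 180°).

-57.8 dB, -161.0°

At s = jω = j193:
pole (s+15): 15 + j193 → |·| = √(15²+193²) = √37474 ≈ 193.58, ∠ = arctan(193/15) ≈ 85.56°
pole (s+50): 50 + j193 → |·| = √(50²+193²) = √39749 ≈ 199.37, ∠ = arctan(193/50) ≈ 75.48°
|G| = 50 / 38594 ≈ 0.0012955
Gain = 20 log₁₀(0.0012955) ≈ -57.75 dB
∠G = 0.00° − 161.04° = -161.04°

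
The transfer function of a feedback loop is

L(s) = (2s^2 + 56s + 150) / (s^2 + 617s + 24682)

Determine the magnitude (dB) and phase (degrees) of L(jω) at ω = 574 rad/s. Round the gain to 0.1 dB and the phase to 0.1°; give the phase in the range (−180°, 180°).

3.0 dB, 46.5°

Substitute s = j574:
Numerator: 2(j574)^2 + 56(j574) + 150 = -658802 + j32144
Denominator: (j574)^2 + 617(j574) + 24682 = -304794 + j354158
|N| = √(658802² + 32144²) ≈ 6.5959e+05, ∠N ≈ 177.21°
|D| = √(304794² + 354158²) ≈ 4.6726e+05, ∠D ≈ 130.72°
|L| = 6.5959e+05 / 4.6726e+05 ≈ 1.4116
Gain = 20 log₁₀(1.4116) ≈ 2.99 dB
∠L = 177.21° − 130.72° = 46.49°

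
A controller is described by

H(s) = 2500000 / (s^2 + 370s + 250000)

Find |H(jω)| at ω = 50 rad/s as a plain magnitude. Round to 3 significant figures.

10.1

At s = jω = j50:
quadratic: (j50)² + 370·j50 + 250000 = 247500 + j18500 → |·| ≈ 2.4819e+05, ∠ ≈ 4.27°
|H| = 2500000 / 2.4819e+05 ≈ 10.073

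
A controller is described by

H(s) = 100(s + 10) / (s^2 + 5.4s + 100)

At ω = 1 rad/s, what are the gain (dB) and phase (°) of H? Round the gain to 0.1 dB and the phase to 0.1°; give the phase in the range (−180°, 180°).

20.1 dB, 2.6°

At s = jω = j1:
zero (s+10): 10 + j1 → |·| = √(10²+1²) = √101 ≈ 10.05, ∠ = arctan(1/10) ≈ 5.71°
quadratic: (j1)² + 5.4·j1 + 100 = 99 + j5.4 → |·| ≈ 99.147, ∠ ≈ 3.12°
|H| = 100 · 10.05 / 99.147 ≈ 10.136
Gain = 20 log₁₀(10.136) ≈ 20.12 dB
∠H = 5.71° − 3.12° = 2.59°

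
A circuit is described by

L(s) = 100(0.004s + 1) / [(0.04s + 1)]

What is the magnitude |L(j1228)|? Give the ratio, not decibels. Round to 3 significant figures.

10.2

At ω = 1228 rad/s:
zero (1 + j1228·0.004) = 1 + j4.912 → |·| ≈ 5.0128, ∠ ≈ 78.49°
pole (1 + j1228·0.04) = 1 + j49.12 → |·| ≈ 49.13, ∠ ≈ 88.83°
|L| = 100 · 5.0128 / (49.13) ≈ 10.203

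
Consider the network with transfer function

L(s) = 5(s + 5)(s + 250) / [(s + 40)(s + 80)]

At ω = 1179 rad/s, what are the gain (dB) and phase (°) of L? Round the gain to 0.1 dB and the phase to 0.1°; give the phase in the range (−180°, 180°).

14.1 dB, -6.4°

At s = jω = j1179:
zero (s+5): 5 + j1179 → |·| = √(5²+1179²) = √1390066 ≈ 1179, ∠ = arctan(1179/5) ≈ 89.76°
zero (s+250): 250 + j1179 → |·| = √(250²+1179²) = √1452541 ≈ 1205.2, ∠ = arctan(1179/250) ≈ 78.03°
pole (s+40): 40 + j1179 → |·| = √(40²+1179²) = √1391641 ≈ 1179.7, ∠ = arctan(1179/40) ≈ 88.06°
pole (s+80): 80 + j1179 → |·| = √(80²+1179²) = √1396441 ≈ 1181.7, ∠ = arctan(1179/80) ≈ 86.12°
|L| = 5 · 1.4209e+06 / 1.3941e+06 ≈ 5.0961
Gain = 20 log₁₀(5.0961) ≈ 14.14 dB
∠L = 167.79° − 174.18° = -6.39°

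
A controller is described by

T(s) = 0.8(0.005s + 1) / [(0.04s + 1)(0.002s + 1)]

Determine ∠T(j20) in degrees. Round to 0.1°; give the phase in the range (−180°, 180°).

-35.2°

At ω = 20 rad/s:
zero (1 + j20·0.005) = 1 + j0.1 → |·| ≈ 1.005, ∠ ≈ 5.71°
pole (1 + j20·0.04) = 1 + j0.8 → |·| ≈ 1.2806, ∠ ≈ 38.66°
pole (1 + j20·0.002) = 1 + j0.04 → |·| ≈ 1.0008, ∠ ≈ 2.29°
∠T = (5.71°) − (38.66° + 2.29°) = -35.24°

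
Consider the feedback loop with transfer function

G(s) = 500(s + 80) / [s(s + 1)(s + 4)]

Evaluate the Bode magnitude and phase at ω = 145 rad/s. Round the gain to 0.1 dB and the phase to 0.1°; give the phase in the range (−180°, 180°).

At s = jω = j145:
zero (s+80): 80 + j145 → |·| = √(80²+145²) = √27425 ≈ 165.6, ∠ = arctan(145/80) ≈ 61.11°
pole (s+1): 1 + j145 → |·| = √(1²+145²) = √21026 ≈ 145, ∠ = arctan(145/1) ≈ 89.60°
pole (s+4): 4 + j145 → |·| = √(4²+145²) = √21041 ≈ 145.06, ∠ = arctan(145/4) ≈ 88.42°
pole at origin: |s| = 145, ∠ = 90.00° (in denominator)
|G| = 500 · 165.6 / 3.0499e+06 ≈ 0.027148
Gain = 20 log₁₀(0.027148) ≈ -31.33 dB
∠G = 61.11° − 268.02° = -206.91° ≡ 153.09° (principal value)

-31.3 dB, 153.1°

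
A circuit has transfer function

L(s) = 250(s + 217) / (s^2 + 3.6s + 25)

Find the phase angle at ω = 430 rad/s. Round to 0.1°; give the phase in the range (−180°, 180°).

-116.3°

At s = jω = j430:
zero (s+217): 217 + j430 → |·| = √(217²+430²) = √231989 ≈ 481.65, ∠ = arctan(430/217) ≈ 63.22°
quadratic: (j430)² + 3.6·j430 + 25 = -184875 + j1548 → |·| ≈ 1.8488e+05, ∠ ≈ 179.52°
∠L = 63.22° − 179.52° = -116.30°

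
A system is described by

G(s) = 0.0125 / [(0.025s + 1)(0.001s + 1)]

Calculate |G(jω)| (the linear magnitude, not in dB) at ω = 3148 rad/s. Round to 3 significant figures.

4.81e-05

At ω = 3148 rad/s:
pole (1 + j3148·0.025) = 1 + j78.7 → |·| ≈ 78.706, ∠ ≈ 89.27°
pole (1 + j3148·0.001) = 1 + j3.148 → |·| ≈ 3.303, ∠ ≈ 72.38°
|G| = 0.0125 · 1 / (78.706 · 3.303) ≈ 4.8083e-05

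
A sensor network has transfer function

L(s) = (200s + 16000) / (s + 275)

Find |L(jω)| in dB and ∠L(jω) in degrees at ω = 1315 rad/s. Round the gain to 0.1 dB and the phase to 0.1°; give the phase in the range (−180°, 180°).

45.9 dB, 8.3°

Substitute s = j1315:
Numerator: 200(j1315) + 16000 = 16000 + j263000
Denominator: (j1315) + 275 = 275 + j1315
|N| = √(16000² + 263000²) ≈ 2.6349e+05, ∠N ≈ 86.52°
|D| = √(275² + 1315²) ≈ 1343.4, ∠D ≈ 78.19°
|L| = 2.6349e+05 / 1343.4 ≈ 196.14
Gain = 20 log₁₀(196.14) ≈ 45.85 dB
∠L = 86.52° − 78.19° = 8.33°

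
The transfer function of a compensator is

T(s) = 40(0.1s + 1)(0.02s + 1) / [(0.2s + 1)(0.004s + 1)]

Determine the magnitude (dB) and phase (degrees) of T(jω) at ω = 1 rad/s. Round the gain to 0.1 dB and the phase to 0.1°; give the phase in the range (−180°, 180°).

At ω = 1 rad/s:
zero (1 + j1·0.1) = 1 + j0.1 → |·| ≈ 1.005, ∠ ≈ 5.71°
zero (1 + j1·0.02) = 1 + j0.02 → |·| ≈ 1.0002, ∠ ≈ 1.15°
pole (1 + j1·0.2) = 1 + j0.2 → |·| ≈ 1.0198, ∠ ≈ 11.31°
pole (1 + j1·0.004) = 1 + j0.004 → |·| ≈ 1, ∠ ≈ 0.23°
|T| = 40 · 1.005 · 1.0002 / (1.0198 · 1) ≈ 39.427
Gain = 20 log₁₀(39.427) ≈ 31.92 dB
∠T = (5.71° + 1.15°) − (11.31° + 0.23°) = -4.68°

31.9 dB, -4.7°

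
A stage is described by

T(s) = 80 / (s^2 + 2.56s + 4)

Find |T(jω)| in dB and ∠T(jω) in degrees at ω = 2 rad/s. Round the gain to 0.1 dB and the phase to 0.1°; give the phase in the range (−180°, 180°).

At s = jω = j2:
quadratic: (j2)² + 2.56·j2 + 4 = 0 + j5.12 → |·| ≈ 5.12, ∠ ≈ 90.00°
|T| = 80 / 5.12 ≈ 15.625
Gain = 20 log₁₀(15.625) ≈ 23.88 dB
∠T = 0.00° − 90.00° = -90.00°

23.9 dB, -90.0°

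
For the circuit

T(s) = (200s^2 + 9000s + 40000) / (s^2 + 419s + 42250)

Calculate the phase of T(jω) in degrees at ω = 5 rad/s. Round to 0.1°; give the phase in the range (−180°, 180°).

Substitute s = j5:
Numerator: 200(j5)^2 + 9000(j5) + 40000 = 35000 + j45000
Denominator: (j5)^2 + 419(j5) + 42250 = 42225 + j2095
|N| = √(35000² + 45000²) ≈ 57009, ∠N ≈ 52.13°
|D| = √(42225² + 2095²) ≈ 42277, ∠D ≈ 2.84°
∠T = 52.13° − 2.84° = 49.29°

49.3°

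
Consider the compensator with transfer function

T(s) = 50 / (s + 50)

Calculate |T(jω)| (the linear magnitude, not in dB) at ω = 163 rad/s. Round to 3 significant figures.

0.293

At s = jω = j163:
pole (s+50): 50 + j163 → |·| = √(50²+163²) = √29069 ≈ 170.5, ∠ = arctan(163/50) ≈ 72.95°
|T| = 50 / 170.5 ≈ 0.29326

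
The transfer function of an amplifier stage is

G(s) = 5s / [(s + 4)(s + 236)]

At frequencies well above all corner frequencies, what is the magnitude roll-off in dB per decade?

Each pole contributes −20 dB/decade at high frequency; each zero contributes +20 dB/decade.
Net: 1 zero(s) − 2 pole(s) → -20 dB/decade.

-20 dB/decade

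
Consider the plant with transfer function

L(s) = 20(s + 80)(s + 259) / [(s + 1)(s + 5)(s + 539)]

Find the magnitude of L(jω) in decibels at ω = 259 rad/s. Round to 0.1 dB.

At s = jω = j259:
zero (s+80): 80 + j259 → |·| = √(80²+259²) = √73481 ≈ 271.07, ∠ = arctan(259/80) ≈ 72.84°
zero (s+259): 259 + j259 → |·| = √(259²+259²) = √134162 ≈ 366.28, ∠ = arctan(259/259) ≈ 45.00°
pole (s+1): 1 + j259 → |·| = √(1²+259²) = √67082 ≈ 259, ∠ = arctan(259/1) ≈ 89.78°
pole (s+5): 5 + j259 → |·| = √(5²+259²) = √67106 ≈ 259.05, ∠ = arctan(259/5) ≈ 88.89°
pole (s+539): 539 + j259 → |·| = √(539²+259²) = √357602 ≈ 598, ∠ = arctan(259/539) ≈ 25.67°
|L| = 20 · 99288 / 4.0122e+07 ≈ 0.049493
Gain = 20 log₁₀(0.049493) ≈ -26.11 dB

-26.1 dB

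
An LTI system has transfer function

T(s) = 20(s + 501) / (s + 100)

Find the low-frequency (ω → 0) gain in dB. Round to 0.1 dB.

T(0) = 20·501 / (100) = 100.2
20 log₁₀(100.2) ≈ 40.02 dB

40.0 dB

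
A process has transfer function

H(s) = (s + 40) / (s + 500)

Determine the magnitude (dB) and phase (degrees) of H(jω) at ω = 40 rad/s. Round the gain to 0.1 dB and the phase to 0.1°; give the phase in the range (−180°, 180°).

At s = jω = j40:
zero (s+40): 40 + j40 → |·| = √(40²+40²) = √3200 ≈ 56.569, ∠ = arctan(40/40) ≈ 45.00°
pole (s+500): 500 + j40 → |·| = √(500²+40²) = √251600 ≈ 501.6, ∠ = arctan(40/500) ≈ 4.57°
|H| = 1 · 56.569 / 501.6 ≈ 0.11278
Gain = 20 log₁₀(0.11278) ≈ -18.96 dB
∠H = 45.00° − 4.57° = 40.43°

-19.0 dB, 40.4°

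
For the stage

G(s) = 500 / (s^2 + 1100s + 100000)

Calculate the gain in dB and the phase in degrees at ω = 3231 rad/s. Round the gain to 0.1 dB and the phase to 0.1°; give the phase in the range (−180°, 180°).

Substitute s = j3231:
Numerator: 500 = 500 + j0
Denominator: (j3231)^2 + 1100(j3231) + 100000 = -10339361 + j3554100
|N| = √(500² + 0²) ≈ 500, ∠N ≈ 0.00°
|D| = √(10339361² + 3554100²) ≈ 1.0933e+07, ∠D ≈ 161.03°
|G| = 500 / 1.0933e+07 ≈ 4.5733e-05
Gain = 20 log₁₀(4.5733e-05) ≈ -86.80 dB
∠G = 0.00° − 161.03° = -161.03°

-86.8 dB, -161.0°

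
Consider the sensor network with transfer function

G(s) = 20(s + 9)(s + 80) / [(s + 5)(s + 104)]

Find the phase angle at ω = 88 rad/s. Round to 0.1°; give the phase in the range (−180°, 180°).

4.9°

At s = jω = j88:
zero (s+9): 9 + j88 → |·| = √(9²+88²) = √7825 ≈ 88.459, ∠ = arctan(88/9) ≈ 84.16°
zero (s+80): 80 + j88 → |·| = √(80²+88²) = √14144 ≈ 118.93, ∠ = arctan(88/80) ≈ 47.73°
pole (s+5): 5 + j88 → |·| = √(5²+88²) = √7769 ≈ 88.142, ∠ = arctan(88/5) ≈ 86.75°
pole (s+104): 104 + j88 → |·| = √(104²+88²) = √18560 ≈ 136.24, ∠ = arctan(88/104) ≈ 40.24°
∠G = 131.89° − 126.99° = 4.90°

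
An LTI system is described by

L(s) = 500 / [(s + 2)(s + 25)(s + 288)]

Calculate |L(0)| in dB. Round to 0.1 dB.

-29.2 dB

L(0) = 500 / (2·25·288) ≈ 0.034722
20 log₁₀(0.034722) ≈ -29.19 dB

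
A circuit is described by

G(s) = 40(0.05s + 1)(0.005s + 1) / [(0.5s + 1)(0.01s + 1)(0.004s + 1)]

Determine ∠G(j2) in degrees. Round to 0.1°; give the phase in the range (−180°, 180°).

-40.3°

At ω = 2 rad/s:
zero (1 + j2·0.05) = 1 + j0.1 → |·| ≈ 1.005, ∠ ≈ 5.71°
zero (1 + j2·0.005) = 1 + j0.01 → |·| ≈ 1, ∠ ≈ 0.57°
pole (1 + j2·0.5) = 1 + j1 → |·| ≈ 1.4142, ∠ ≈ 45.00°
pole (1 + j2·0.01) = 1 + j0.02 → |·| ≈ 1.0002, ∠ ≈ 1.15°
pole (1 + j2·0.004) = 1 + j0.008 → |·| ≈ 1, ∠ ≈ 0.46°
∠G = (5.71° + 0.57°) − (45.00° + 1.15° + 0.46°) = -40.33°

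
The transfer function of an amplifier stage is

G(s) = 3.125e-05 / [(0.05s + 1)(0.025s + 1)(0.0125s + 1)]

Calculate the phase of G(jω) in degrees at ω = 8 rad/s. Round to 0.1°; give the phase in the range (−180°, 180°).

-38.8°

At ω = 8 rad/s:
pole (1 + j8·0.05) = 1 + j0.4 → |·| ≈ 1.077, ∠ ≈ 21.80°
pole (1 + j8·0.025) = 1 + j0.2 → |·| ≈ 1.0198, ∠ ≈ 11.31°
pole (1 + j8·0.0125) = 1 + j0.1 → |·| ≈ 1.005, ∠ ≈ 5.71°
∠G = (0°) − (21.80° + 11.31° + 5.71°) = -38.82°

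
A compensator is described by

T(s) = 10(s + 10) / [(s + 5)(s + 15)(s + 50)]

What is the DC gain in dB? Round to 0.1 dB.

-31.5 dB

T(0) = 10·10 / (5·15·50) ≈ 0.026667
20 log₁₀(0.026667) ≈ -31.48 dB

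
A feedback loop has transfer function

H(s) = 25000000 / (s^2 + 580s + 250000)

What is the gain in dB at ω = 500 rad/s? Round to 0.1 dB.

At s = jω = j500:
quadratic: (j500)² + 580·j500 + 250000 = 0 + j290000 → |·| ≈ 2.9e+05, ∠ ≈ 90.00°
|H| = 25000000 / 2.9e+05 ≈ 86.207
Gain = 20 log₁₀(86.207) ≈ 38.71 dB

38.7 dB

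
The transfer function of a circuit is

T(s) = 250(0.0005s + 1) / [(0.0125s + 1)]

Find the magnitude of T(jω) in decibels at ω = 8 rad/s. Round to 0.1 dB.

47.9 dB

At ω = 8 rad/s:
zero (1 + j8·0.0005) = 1 + j0.004 → |·| ≈ 1, ∠ ≈ 0.23°
pole (1 + j8·0.0125) = 1 + j0.1 → |·| ≈ 1.005, ∠ ≈ 5.71°
|T| = 250 · 1 / (1.005) ≈ 248.76
Gain = 20 log₁₀(248.76) ≈ 47.92 dB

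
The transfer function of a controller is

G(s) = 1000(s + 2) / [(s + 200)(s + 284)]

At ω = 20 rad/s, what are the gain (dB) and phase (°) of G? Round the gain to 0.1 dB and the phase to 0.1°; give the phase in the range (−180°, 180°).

At s = jω = j20:
zero (s+2): 2 + j20 → |·| = √(2²+20²) = √404 ≈ 20.1, ∠ = arctan(20/2) ≈ 84.29°
pole (s+200): 200 + j20 → |·| = √(200²+20²) = √40400 ≈ 201, ∠ = arctan(20/200) ≈ 5.71°
pole (s+284): 284 + j20 → |·| = √(284²+20²) = √81056 ≈ 284.7, ∠ = arctan(20/284) ≈ 4.03°
|G| = 1000 · 20.1 / 57225 ≈ 0.35125
Gain = 20 log₁₀(0.35125) ≈ -9.09 dB
∠G = 84.29° − 9.74° = 74.55°

-9.1 dB, 74.6°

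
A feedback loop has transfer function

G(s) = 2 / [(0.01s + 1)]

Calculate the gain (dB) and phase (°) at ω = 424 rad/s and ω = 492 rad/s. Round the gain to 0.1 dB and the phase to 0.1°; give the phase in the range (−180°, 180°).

At ω = 424 rad/s:
pole (1 + j424·0.01) = 1 + j4.24 → |·| ≈ 4.3563, ∠ ≈ 76.73°
|G| = 2 · 1 / (4.3563) ≈ 0.45911
Gain = 20 log₁₀(0.45911) ≈ -6.76 dB
∠G = (0°) − (76.73°) = -76.73°

At ω = 492 rad/s:
pole (1 + j492·0.01) = 1 + j4.92 → |·| ≈ 5.0206, ∠ ≈ 78.51°
|G| = 2 · 1 / (5.0206) ≈ 0.39836
Gain = 20 log₁₀(0.39836) ≈ -7.99 dB
∠G = (0°) − (78.51°) = -78.51°

ω = 424: -6.8 dB, -76.7°; ω = 492: -8.0 dB, -78.5°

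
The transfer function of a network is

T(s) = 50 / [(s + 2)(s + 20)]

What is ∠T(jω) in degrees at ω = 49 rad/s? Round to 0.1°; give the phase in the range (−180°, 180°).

-155.5°

At s = jω = j49:
pole (s+2): 2 + j49 → |·| = √(2²+49²) = √2405 ≈ 49.041, ∠ = arctan(49/2) ≈ 87.66°
pole (s+20): 20 + j49 → |·| = √(20²+49²) = √2801 ≈ 52.924, ∠ = arctan(49/20) ≈ 67.80°
∠T = 0.00° − 155.46° = -155.46°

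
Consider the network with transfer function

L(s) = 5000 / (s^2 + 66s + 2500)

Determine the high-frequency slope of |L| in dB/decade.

-40 dB/decade

Each pole contributes −20 dB/decade at high frequency; each zero contributes +20 dB/decade.
Net: 0 zero(s) − 2 pole(s) → -40 dB/decade.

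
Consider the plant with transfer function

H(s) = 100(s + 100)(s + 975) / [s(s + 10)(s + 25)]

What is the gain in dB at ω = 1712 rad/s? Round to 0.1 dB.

-23.4 dB

At s = jω = j1712:
zero (s+100): 100 + j1712 → |·| = √(100²+1712²) = √2940944 ≈ 1714.9, ∠ = arctan(1712/100) ≈ 86.66°
zero (s+975): 975 + j1712 → |·| = √(975²+1712²) = √3881569 ≈ 1970.2, ∠ = arctan(1712/975) ≈ 60.34°
pole (s+10): 10 + j1712 → |·| = √(10²+1712²) = √2931044 ≈ 1712, ∠ = arctan(1712/10) ≈ 89.67°
pole (s+25): 25 + j1712 → |·| = √(25²+1712²) = √2931569 ≈ 1712.2, ∠ = arctan(1712/25) ≈ 89.16°
pole at origin: |s| = 1712, ∠ = 90.00° (in denominator)
|H| = 100 · 3.3787e+06 / 5.0184e+09 ≈ 0.067326
Gain = 20 log₁₀(0.067326) ≈ -23.44 dB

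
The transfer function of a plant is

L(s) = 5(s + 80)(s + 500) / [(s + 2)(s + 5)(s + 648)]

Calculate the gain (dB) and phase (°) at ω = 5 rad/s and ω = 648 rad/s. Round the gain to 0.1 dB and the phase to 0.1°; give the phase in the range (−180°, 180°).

At s = jω = j5:
zero (s+80): 80 + j5 → |·| = √(80²+5²) = √6425 ≈ 80.156, ∠ = arctan(5/80) ≈ 3.58°
zero (s+500): 500 + j5 → |·| = √(500²+5²) = √250025 ≈ 500.02, ∠ = arctan(5/500) ≈ 0.57°
pole (s+2): 2 + j5 → |·| = √(2²+5²) = √29 ≈ 5.3852, ∠ = arctan(5/2) ≈ 68.20°
pole (s+5): 5 + j5 → |·| = √(5²+5²) = √50 ≈ 7.0711, ∠ = arctan(5/5) ≈ 45.00°
pole (s+648): 648 + j5 → |·| = √(648²+5²) = √419929 ≈ 648.02, ∠ = arctan(5/648) ≈ 0.44°
|L| = 5 · 40080 / 24676 ≈ 8.1213
Gain = 20 log₁₀(8.1213) ≈ 18.19 dB
∠L = 4.15° − 113.64° = -109.49°

At s = jω = j648:
zero (s+80): 80 + j648 → |·| = √(80²+648²) = √426304 ≈ 652.92, ∠ = arctan(648/80) ≈ 82.96°
zero (s+500): 500 + j648 → |·| = √(500²+648²) = √669904 ≈ 818.48, ∠ = arctan(648/500) ≈ 52.35°
pole (s+2): 2 + j648 → |·| = √(2²+648²) = √419908 ≈ 648, ∠ = arctan(648/2) ≈ 89.82°
pole (s+5): 5 + j648 → |·| = √(5²+648²) = √419929 ≈ 648.02, ∠ = arctan(648/5) ≈ 89.56°
pole (s+648): 648 + j648 → |·| = √(648²+648²) = √839808 ≈ 916.41, ∠ = arctan(648/648) ≈ 45.00°
|L| = 5 · 5.344e+05 / 3.8482e+08 ≈ 0.0069435
Gain = 20 log₁₀(0.0069435) ≈ -43.17 dB
∠L = 135.31° − 224.38° = -89.07°

ω = 5: 18.2 dB, -109.5°; ω = 648: -43.2 dB, -89.1°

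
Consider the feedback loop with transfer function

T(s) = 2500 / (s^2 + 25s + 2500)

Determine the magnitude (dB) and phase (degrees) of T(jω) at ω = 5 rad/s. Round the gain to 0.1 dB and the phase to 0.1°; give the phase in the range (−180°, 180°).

0.1 dB, -2.9°

At s = jω = j5:
quadratic: (j5)² + 25·j5 + 2500 = 2475 + j125 → |·| ≈ 2478.2, ∠ ≈ 2.89°
|T| = 2500 / 2478.2 ≈ 1.0088
Gain = 20 log₁₀(1.0088) ≈ 0.08 dB
∠T = 0.00° − 2.89° = -2.89°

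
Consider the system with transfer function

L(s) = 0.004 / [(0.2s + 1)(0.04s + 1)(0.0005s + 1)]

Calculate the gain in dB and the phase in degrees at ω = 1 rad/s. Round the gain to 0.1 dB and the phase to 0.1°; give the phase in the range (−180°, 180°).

-48.1 dB, -13.6°

At ω = 1 rad/s:
pole (1 + j1·0.2) = 1 + j0.2 → |·| ≈ 1.0198, ∠ ≈ 11.31°
pole (1 + j1·0.04) = 1 + j0.04 → |·| ≈ 1.0008, ∠ ≈ 2.29°
pole (1 + j1·0.0005) = 1 + j0.0005 → |·| ≈ 1, ∠ ≈ 0.03°
|L| = 0.004 · 1 / (1.0198 · 1.0008 · 1) ≈ 0.0039192
Gain = 20 log₁₀(0.0039192) ≈ -48.14 dB
∠L = (0°) − (11.31° + 2.29° + 0.03°) = -13.63°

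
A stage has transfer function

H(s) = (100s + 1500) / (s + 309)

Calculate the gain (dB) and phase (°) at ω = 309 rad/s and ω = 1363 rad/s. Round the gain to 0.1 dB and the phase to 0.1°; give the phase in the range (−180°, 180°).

Substitute s = j309:
Numerator: 100(j309) + 1500 = 1500 + j30900
Denominator: (j309) + 309 = 309 + j309
|N| = √(1500² + 30900²) ≈ 30936, ∠N ≈ 87.22°
|D| = √(309² + 309²) ≈ 436.99, ∠D ≈ 45.00°
|H| = 30936 / 436.99 ≈ 70.793
Gain = 20 log₁₀(70.793) ≈ 37.00 dB
∠H = 87.22° − 45.00° = 42.22°

Substitute s = j1363:
Numerator: 100(j1363) + 1500 = 1500 + j136300
Denominator: (j1363) + 309 = 309 + j1363
|N| = √(1500² + 136300²) ≈ 1.3631e+05, ∠N ≈ 89.37°
|D| = √(309² + 1363²) ≈ 1397.6, ∠D ≈ 77.23°
|H| = 1.3631e+05 / 1397.6 ≈ 97.531
Gain = 20 log₁₀(97.531) ≈ 39.78 dB
∠H = 89.37° − 77.23° = 12.14°

ω = 309: 37.0 dB, 42.2°; ω = 1363: 39.8 dB, 12.1°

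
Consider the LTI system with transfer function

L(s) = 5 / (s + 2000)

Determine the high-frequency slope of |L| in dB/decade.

-20 dB/decade

Each pole contributes −20 dB/decade at high frequency; each zero contributes +20 dB/decade.
Net: 0 zero(s) − 1 pole(s) → -20 dB/decade.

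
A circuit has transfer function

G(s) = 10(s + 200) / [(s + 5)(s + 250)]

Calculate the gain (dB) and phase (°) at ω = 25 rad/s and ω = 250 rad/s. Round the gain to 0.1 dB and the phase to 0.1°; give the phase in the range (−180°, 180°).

At s = jω = j25:
zero (s+200): 200 + j25 → |·| = √(200²+25²) = √40625 ≈ 201.56, ∠ = arctan(25/200) ≈ 7.13°
pole (s+5): 5 + j25 → |·| = √(5²+25²) = √650 ≈ 25.495, ∠ = arctan(25/5) ≈ 78.69°
pole (s+250): 250 + j25 → |·| = √(250²+25²) = √63125 ≈ 251.25, ∠ = arctan(25/250) ≈ 5.71°
|G| = 10 · 201.56 / 6405.6 ≈ 0.31466
Gain = 20 log₁₀(0.31466) ≈ -10.04 dB
∠G = 7.13° − 84.40° = -77.27°

At s = jω = j250:
zero (s+200): 200 + j250 → |·| = √(200²+250²) = √102500 ≈ 320.16, ∠ = arctan(250/200) ≈ 51.34°
pole (s+5): 5 + j250 → |·| = √(5²+250²) = √62525 ≈ 250.05, ∠ = arctan(250/5) ≈ 88.85°
pole (s+250): 250 + j250 → |·| = √(250²+250²) = √125000 ≈ 353.55, ∠ = arctan(250/250) ≈ 45.00°
|G| = 10 · 320.16 / 88405 ≈ 0.036215
Gain = 20 log₁₀(0.036215) ≈ -28.82 dB
∠G = 51.34° − 133.85° = -82.51°

ω = 25: -10.0 dB, -77.3°; ω = 250: -28.8 dB, -82.5°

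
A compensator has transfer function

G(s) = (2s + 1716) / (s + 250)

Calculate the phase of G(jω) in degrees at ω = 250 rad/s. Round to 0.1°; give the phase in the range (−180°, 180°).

Substitute s = j250:
Numerator: 2(j250) + 1716 = 1716 + j500
Denominator: (j250) + 250 = 250 + j250
|N| = √(1716² + 500²) ≈ 1787.4, ∠N ≈ 16.24°
|D| = √(250² + 250²) ≈ 353.55, ∠D ≈ 45.00°
∠G = 16.24° − 45.00° = -28.76°

-28.8°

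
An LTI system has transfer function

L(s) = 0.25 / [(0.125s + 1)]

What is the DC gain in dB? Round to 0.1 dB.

-12.0 dB

L(0) = 0.25 · 1 / 1 = 0.25
20 log₁₀(0.25) ≈ -12.04 dB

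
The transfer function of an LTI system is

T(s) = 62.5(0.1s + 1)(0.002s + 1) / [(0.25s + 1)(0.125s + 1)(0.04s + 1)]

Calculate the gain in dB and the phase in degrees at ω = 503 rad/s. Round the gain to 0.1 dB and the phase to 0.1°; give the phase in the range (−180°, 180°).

At ω = 503 rad/s:
zero (1 + j503·0.1) = 1 + j50.3 → |·| ≈ 50.31, ∠ ≈ 88.86°
zero (1 + j503·0.002) = 1 + j1.006 → |·| ≈ 1.4185, ∠ ≈ 45.17°
pole (1 + j503·0.25) = 1 + j125.75 → |·| ≈ 125.75, ∠ ≈ 89.54°
pole (1 + j503·0.125) = 1 + j62.875 → |·| ≈ 62.883, ∠ ≈ 89.09°
pole (1 + j503·0.04) = 1 + j20.12 → |·| ≈ 20.145, ∠ ≈ 87.15°
|T| = 62.5 · 50.31 · 1.4185 / (125.75 · 62.883 · 20.145) ≈ 0.028
Gain = 20 log₁₀(0.028) ≈ -31.06 dB
∠T = (88.86° + 45.17°) − (89.54° + 89.09° + 87.15°) = -131.75°

-31.1 dB, -131.8°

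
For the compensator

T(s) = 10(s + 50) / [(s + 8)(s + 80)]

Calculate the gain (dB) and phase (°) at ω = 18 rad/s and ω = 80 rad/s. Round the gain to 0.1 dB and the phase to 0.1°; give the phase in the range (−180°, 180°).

At s = jω = j18:
zero (s+50): 50 + j18 → |·| = √(50²+18²) = √2824 ≈ 53.141, ∠ = arctan(18/50) ≈ 19.80°
pole (s+8): 8 + j18 → |·| = √(8²+18²) = √388 ≈ 19.698, ∠ = arctan(18/8) ≈ 66.04°
pole (s+80): 80 + j18 → |·| = √(80²+18²) = √6724 ≈ 82, ∠ = arctan(18/80) ≈ 12.68°
|T| = 10 · 53.141 / 1615.2 ≈ 0.32901
Gain = 20 log₁₀(0.32901) ≈ -9.66 dB
∠T = 19.80° − 78.72° = -58.92°

At s = jω = j80:
zero (s+50): 50 + j80 → |·| = √(50²+80²) = √8900 ≈ 94.34, ∠ = arctan(80/50) ≈ 57.99°
pole (s+8): 8 + j80 → |·| = √(8²+80²) = √6464 ≈ 80.399, ∠ = arctan(80/8) ≈ 84.29°
pole (s+80): 80 + j80 → |·| = √(80²+80²) = √12800 ≈ 113.14, ∠ = arctan(80/80) ≈ 45.00°
|T| = 10 · 94.34 / 9096.3 ≈ 0.10371
Gain = 20 log₁₀(0.10371) ≈ -19.68 dB
∠T = 57.99° − 129.29° = -71.30°

ω = 18: -9.7 dB, -58.9°; ω = 80: -19.7 dB, -71.3°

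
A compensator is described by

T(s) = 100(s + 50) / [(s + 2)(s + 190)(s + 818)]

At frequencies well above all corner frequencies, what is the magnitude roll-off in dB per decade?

Each pole contributes −20 dB/decade at high frequency; each zero contributes +20 dB/decade.
Net: 1 zero(s) − 3 pole(s) → -40 dB/decade.

-40 dB/decade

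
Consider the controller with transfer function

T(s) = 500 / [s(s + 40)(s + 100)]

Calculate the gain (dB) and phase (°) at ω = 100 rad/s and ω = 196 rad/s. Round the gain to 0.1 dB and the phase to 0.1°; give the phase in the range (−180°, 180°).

At s = jω = j100:
pole (s+40): 40 + j100 → |·| = √(40²+100²) = √11600 ≈ 107.7, ∠ = arctan(100/40) ≈ 68.20°
pole (s+100): 100 + j100 → |·| = √(100²+100²) = √20000 ≈ 141.42, ∠ = arctan(100/100) ≈ 45.00°
pole at origin: |s| = 100, ∠ = 90.00° (in denominator)
|T| = 500 / 1.5231e+06 ≈ 0.00032828
Gain = 20 log₁₀(0.00032828) ≈ -69.68 dB
∠T = 0.00° − 203.20° = -203.20° ≡ 156.80° (principal value)

At s = jω = j196:
pole (s+40): 40 + j196 → |·| = √(40²+196²) = √40016 ≈ 200.04, ∠ = arctan(196/40) ≈ 78.47°
pole (s+100): 100 + j196 → |·| = √(100²+196²) = √48416 ≈ 220.04, ∠ = arctan(196/100) ≈ 62.97°
pole at origin: |s| = 196, ∠ = 90.00° (in denominator)
|T| = 500 / 8.6273e+06 ≈ 5.7956e-05
Gain = 20 log₁₀(5.7956e-05) ≈ -84.74 dB
∠T = 0.00° − 231.44° = -231.44° ≡ 128.56° (principal value)

ω = 100: -69.7 dB, 156.8°; ω = 196: -84.7 dB, 128.6°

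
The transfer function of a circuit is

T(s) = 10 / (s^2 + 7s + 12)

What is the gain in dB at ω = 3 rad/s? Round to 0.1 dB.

Substitute s = j3:
Numerator: 10 = 10 + j0
Denominator: (j3)^2 + 7(j3) + 12 = 3 + j21
|N| = √(10² + 0²) ≈ 10, ∠N ≈ 0.00°
|D| = √(3² + 21²) ≈ 21.213, ∠D ≈ 81.87°
|T| = 10 / 21.213 ≈ 0.47141
Gain = 20 log₁₀(0.47141) ≈ -6.53 dB

-6.5 dB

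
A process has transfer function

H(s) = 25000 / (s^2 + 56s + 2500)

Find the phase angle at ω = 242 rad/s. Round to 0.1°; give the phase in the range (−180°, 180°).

At s = jω = j242:
quadratic: (j242)² + 56·j242 + 2500 = -56064 + j13552 → |·| ≈ 57679, ∠ ≈ 166.41°
∠H = 0.00° − 166.41° = -166.41°

-166.4°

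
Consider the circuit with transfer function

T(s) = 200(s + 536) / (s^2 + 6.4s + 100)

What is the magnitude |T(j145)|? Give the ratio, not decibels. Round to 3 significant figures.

At s = jω = j145:
zero (s+536): 536 + j145 → |·| = √(536²+145²) = √308321 ≈ 555.27, ∠ = arctan(145/536) ≈ 15.14°
quadratic: (j145)² + 6.4·j145 + 100 = -20925 + j928 → |·| ≈ 20946, ∠ ≈ 177.46°
|T| = 200 · 555.27 / 20946 ≈ 5.3019

5.30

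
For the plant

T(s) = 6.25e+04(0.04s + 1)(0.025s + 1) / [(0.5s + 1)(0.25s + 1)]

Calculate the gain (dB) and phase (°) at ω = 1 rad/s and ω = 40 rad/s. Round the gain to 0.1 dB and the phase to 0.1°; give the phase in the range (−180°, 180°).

ω = 1: 94.7 dB, -36.9°; ω = 40: 58.4 dB, -68.4°

At ω = 1 rad/s:
zero (1 + j1·0.04) = 1 + j0.04 → |·| ≈ 1.0008, ∠ ≈ 2.29°
zero (1 + j1·0.025) = 1 + j0.025 → |·| ≈ 1.0003, ∠ ≈ 1.43°
pole (1 + j1·0.5) = 1 + j0.5 → |·| ≈ 1.118, ∠ ≈ 26.57°
pole (1 + j1·0.25) = 1 + j0.25 → |·| ≈ 1.0308, ∠ ≈ 14.04°
|T| = 6.25e+04 · 1.0008 · 1.0003 / (1.118 · 1.0308) ≈ 54293
Gain = 20 log₁₀(54293) ≈ 94.69 dB
∠T = (2.29° + 1.43°) − (26.57° + 14.04°) = -36.89°

At ω = 40 rad/s:
zero (1 + j40·0.04) = 1 + j1.6 → |·| ≈ 1.8868, ∠ ≈ 57.99°
zero (1 + j40·0.025) = 1 + j1 → |·| ≈ 1.4142, ∠ ≈ 45.00°
pole (1 + j40·0.5) = 1 + j20 → |·| ≈ 20.025, ∠ ≈ 87.14°
pole (1 + j40·0.25) = 1 + j10 → |·| ≈ 10.05, ∠ ≈ 84.29°
|T| = 6.25e+04 · 1.8868 · 1.4142 / (20.025 · 10.05) ≈ 828.66
Gain = 20 log₁₀(828.66) ≈ 58.37 dB
∠T = (57.99° + 45.00°) − (87.14° + 84.29°) = -68.44°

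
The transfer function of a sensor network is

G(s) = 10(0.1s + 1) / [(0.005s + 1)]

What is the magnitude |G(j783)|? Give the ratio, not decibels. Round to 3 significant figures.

194

At ω = 783 rad/s:
zero (1 + j783·0.1) = 1 + j78.3 → |·| ≈ 78.306, ∠ ≈ 89.27°
pole (1 + j783·0.005) = 1 + j3.915 → |·| ≈ 4.0407, ∠ ≈ 75.67°
|G| = 10 · 78.306 / (4.0407) ≈ 193.79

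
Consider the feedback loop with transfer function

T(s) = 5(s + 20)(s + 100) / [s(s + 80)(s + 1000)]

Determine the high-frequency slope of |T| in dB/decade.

-20 dB/decade

Each pole contributes −20 dB/decade at high frequency; each zero contributes +20 dB/decade.
Net: 2 zero(s) − 3 pole(s) → -20 dB/decade.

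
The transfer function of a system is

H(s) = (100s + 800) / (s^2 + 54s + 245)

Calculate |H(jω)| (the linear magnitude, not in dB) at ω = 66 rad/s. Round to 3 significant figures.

Substitute s = j66:
Numerator: 100(j66) + 800 = 800 + j6600
Denominator: (j66)^2 + 54(j66) + 245 = -4111 + j3564
|N| = √(800² + 6600²) ≈ 6648.3, ∠N ≈ 83.09°
|D| = √(4111² + 3564²) ≈ 5440.8, ∠D ≈ 139.08°
|H| = 6648.3 / 5440.8 ≈ 1.2219

1.22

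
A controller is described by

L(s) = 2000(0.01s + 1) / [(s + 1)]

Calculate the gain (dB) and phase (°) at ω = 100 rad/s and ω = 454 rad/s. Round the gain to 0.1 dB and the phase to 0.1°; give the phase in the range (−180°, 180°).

ω = 100: 29.0 dB, -44.4°; ω = 454: 26.2 dB, -12.3°

At ω = 100 rad/s:
zero (1 + j100·0.01) = 1 + j1 → |·| ≈ 1.4142, ∠ ≈ 45.00°
pole (1 + j100·1) = 1 + j100 → |·| ≈ 100, ∠ ≈ 89.43°
|L| = 2000 · 1.4142 / (100) ≈ 28.284
Gain = 20 log₁₀(28.284) ≈ 29.03 dB
∠L = (45.00°) − (89.43°) = -44.43°

At ω = 454 rad/s:
zero (1 + j454·0.01) = 1 + j4.54 → |·| ≈ 4.6488, ∠ ≈ 77.58°
pole (1 + j454·1) = 1 + j454 → |·| ≈ 454, ∠ ≈ 89.87°
|L| = 2000 · 4.6488 / (454) ≈ 20.479
Gain = 20 log₁₀(20.479) ≈ 26.23 dB
∠L = (77.58°) − (89.87°) = -12.29°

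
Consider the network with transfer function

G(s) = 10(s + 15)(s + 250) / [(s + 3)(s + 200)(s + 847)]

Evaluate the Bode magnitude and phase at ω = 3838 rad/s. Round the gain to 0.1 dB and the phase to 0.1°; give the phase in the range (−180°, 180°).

At s = jω = j3838:
zero (s+15): 15 + j3838 → |·| = √(15²+3838²) = √14730469 ≈ 3838, ∠ = arctan(3838/15) ≈ 89.78°
zero (s+250): 250 + j3838 → |·| = √(250²+3838²) = √14792744 ≈ 3846.1, ∠ = arctan(3838/250) ≈ 86.27°
pole (s+3): 3 + j3838 → |·| = √(3²+3838²) = √14730253 ≈ 3838, ∠ = arctan(3838/3) ≈ 89.96°
pole (s+200): 200 + j3838 → |·| = √(200²+3838²) = √14770244 ≈ 3843.2, ∠ = arctan(3838/200) ≈ 87.02°
pole (s+847): 847 + j3838 → |·| = √(847²+3838²) = √15447653 ≈ 3930.4, ∠ = arctan(3838/847) ≈ 77.55°
|G| = 10 · 1.4761e+07 / 5.7974e+10 ≈ 0.0025461
Gain = 20 log₁₀(0.0025461) ≈ -51.88 dB
∠G = 176.05° − 254.53° = -78.48°

-51.9 dB, -78.5°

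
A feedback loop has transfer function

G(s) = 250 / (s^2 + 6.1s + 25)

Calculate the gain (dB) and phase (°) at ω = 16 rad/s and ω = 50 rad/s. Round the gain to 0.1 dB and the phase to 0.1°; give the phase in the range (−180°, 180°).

ω = 16: -0.0 dB, -157.1°; ω = 50: -20.0 dB, -173.0°

At s = jω = j16:
quadratic: (j16)² + 6.1·j16 + 25 = -231 + j97.6 → |·| ≈ 250.77, ∠ ≈ 157.10°
|G| = 250 / 250.77 ≈ 0.99693
Gain = 20 log₁₀(0.99693) ≈ -0.03 dB
∠G = 0.00° − 157.10° = -157.10°

At s = jω = j50:
quadratic: (j50)² + 6.1·j50 + 25 = -2475 + j305 → |·| ≈ 2493.7, ∠ ≈ 172.97°
|G| = 250 / 2493.7 ≈ 0.10025
Gain = 20 log₁₀(0.10025) ≈ -19.98 dB
∠G = 0.00° − 172.97° = -172.97°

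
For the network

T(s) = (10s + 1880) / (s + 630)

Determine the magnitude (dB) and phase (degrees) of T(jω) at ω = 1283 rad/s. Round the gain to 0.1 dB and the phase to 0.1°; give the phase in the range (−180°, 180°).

Substitute s = j1283:
Numerator: 10(j1283) + 1880 = 1880 + j12830
Denominator: (j1283) + 630 = 630 + j1283
|N| = √(1880² + 12830²) ≈ 12967, ∠N ≈ 81.66°
|D| = √(630² + 1283²) ≈ 1429.3, ∠D ≈ 63.85°
|T| = 12967 / 1429.3 ≈ 9.0723
Gain = 20 log₁₀(9.0723) ≈ 19.15 dB
∠T = 81.66° − 63.85° = 17.81°

19.2 dB, 17.8°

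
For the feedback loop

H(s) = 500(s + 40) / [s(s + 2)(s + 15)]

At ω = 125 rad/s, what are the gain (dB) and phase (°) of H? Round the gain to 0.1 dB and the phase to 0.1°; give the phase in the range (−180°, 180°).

At s = jω = j125:
zero (s+40): 40 + j125 → |·| = √(40²+125²) = √17225 ≈ 131.24, ∠ = arctan(125/40) ≈ 72.26°
pole (s+2): 2 + j125 → |·| = √(2²+125²) = √15629 ≈ 125.02, ∠ = arctan(125/2) ≈ 89.08°
pole (s+15): 15 + j125 → |·| = √(15²+125²) = √15850 ≈ 125.9, ∠ = arctan(125/15) ≈ 83.16°
pole at origin: |s| = 125, ∠ = 90.00° (in denominator)
|H| = 500 · 131.24 / 1.9675e+06 ≈ 0.033352
Gain = 20 log₁₀(0.033352) ≈ -29.54 dB
∠H = 72.26° − 262.24° = -189.98° ≡ 170.02° (principal value)

-29.5 dB, 170.0°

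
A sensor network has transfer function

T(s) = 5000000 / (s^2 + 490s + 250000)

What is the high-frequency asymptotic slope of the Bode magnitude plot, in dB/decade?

Each pole contributes −20 dB/decade at high frequency; each zero contributes +20 dB/decade.
Net: 0 zero(s) − 2 pole(s) → -40 dB/decade.

-40 dB/decade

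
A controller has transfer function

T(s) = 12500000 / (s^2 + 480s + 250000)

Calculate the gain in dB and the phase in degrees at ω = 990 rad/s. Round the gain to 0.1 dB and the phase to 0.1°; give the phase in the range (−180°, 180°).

23.1 dB, -146.9°

At s = jω = j990:
quadratic: (j990)² + 480·j990 + 250000 = -730100 + j475200 → |·| ≈ 8.7113e+05, ∠ ≈ 146.94°
|T| = 12500000 / 8.7113e+05 ≈ 14.349
Gain = 20 log₁₀(14.349) ≈ 23.14 dB
∠T = 0.00° − 146.94° = -146.94°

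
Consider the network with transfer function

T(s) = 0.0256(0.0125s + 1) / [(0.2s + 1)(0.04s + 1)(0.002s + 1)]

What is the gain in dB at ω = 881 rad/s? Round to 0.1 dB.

At ω = 881 rad/s:
zero (1 + j881·0.0125) = 1 + j11.0125 → |·| ≈ 11.058, ∠ ≈ 84.81°
pole (1 + j881·0.2) = 1 + j176.2 → |·| ≈ 176.2, ∠ ≈ 89.67°
pole (1 + j881·0.04) = 1 + j35.24 → |·| ≈ 35.254, ∠ ≈ 88.37°
pole (1 + j881·0.002) = 1 + j1.762 → |·| ≈ 2.026, ∠ ≈ 60.42°
|T| = 0.0256 · 11.058 / (176.2 · 35.254 · 2.026) ≈ 2.2494e-05
Gain = 20 log₁₀(2.2494e-05) ≈ -92.96 dB

-93.0 dB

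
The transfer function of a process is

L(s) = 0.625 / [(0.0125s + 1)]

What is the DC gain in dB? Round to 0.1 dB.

-4.1 dB

L(0) = 0.625 · 1 / 1 = 0.625
20 log₁₀(0.625) ≈ -4.08 dB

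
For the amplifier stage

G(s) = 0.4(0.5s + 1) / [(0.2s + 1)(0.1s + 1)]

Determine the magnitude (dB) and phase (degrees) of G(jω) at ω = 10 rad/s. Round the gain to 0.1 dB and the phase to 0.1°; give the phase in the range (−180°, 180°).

-3.8 dB, -29.7°

At ω = 10 rad/s:
zero (1 + j10·0.5) = 1 + j5 → |·| ≈ 5.099, ∠ ≈ 78.69°
pole (1 + j10·0.2) = 1 + j2 → |·| ≈ 2.2361, ∠ ≈ 63.43°
pole (1 + j10·0.1) = 1 + j1 → |·| ≈ 1.4142, ∠ ≈ 45.00°
|G| = 0.4 · 5.099 / (2.2361 · 1.4142) ≈ 0.64498
Gain = 20 log₁₀(0.64498) ≈ -3.81 dB
∠G = (78.69°) − (63.43° + 45.00°) = -29.74°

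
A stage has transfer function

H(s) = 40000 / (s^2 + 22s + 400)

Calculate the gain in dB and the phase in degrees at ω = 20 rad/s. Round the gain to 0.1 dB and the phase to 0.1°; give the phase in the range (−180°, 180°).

At s = jω = j20:
quadratic: (j20)² + 22·j20 + 400 = 0 + j440 → |·| ≈ 440, ∠ ≈ 90.00°
|H| = 40000 / 440 ≈ 90.909
Gain = 20 log₁₀(90.909) ≈ 39.17 dB
∠H = 0.00° − 90.00° = -90.00°

39.2 dB, -90.0°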